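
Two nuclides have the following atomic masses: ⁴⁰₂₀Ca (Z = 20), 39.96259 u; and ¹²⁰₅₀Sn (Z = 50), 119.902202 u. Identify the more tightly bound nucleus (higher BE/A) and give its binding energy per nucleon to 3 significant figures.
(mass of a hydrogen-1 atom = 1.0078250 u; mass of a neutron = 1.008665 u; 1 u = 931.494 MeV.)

⁴⁰₂₀Ca: Σm = 20(1.0078250) + 20(1.008665) = 40.3298000 u; Δm = 0.3672100 u; E_B = 342.05 MeV; E_B/A = 8.551 MeV
¹²⁰₅₀Sn: Σm = 50(1.0078250) + 70(1.008665) = 120.9978000 u; Δm = 1.0955980 u; E_B = 1020.54 MeV; E_B/A = 8.5045 MeV
⁴⁰₂₀Ca has the higher binding energy per nucleon, so it is the more tightly bound nucleus.

⁴⁰₂₀Ca; 8.55 MeV/nucleon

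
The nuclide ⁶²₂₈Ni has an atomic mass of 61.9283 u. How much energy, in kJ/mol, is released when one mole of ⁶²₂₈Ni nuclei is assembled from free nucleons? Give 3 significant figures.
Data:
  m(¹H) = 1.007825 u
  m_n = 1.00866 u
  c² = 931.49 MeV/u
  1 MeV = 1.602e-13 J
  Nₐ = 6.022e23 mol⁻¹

Σm = 28·m(¹H) + 34·m_n = 28.219100 + 34.29444 = 62.513540 u
Δm = 62.513540 − 61.9283 = 0.585240 u
Converting to energy: 0.585240 u × 931.49 MeV/u = 545.145 MeV
Per nucleus in joules: 545.145 MeV × 1.602e-13 J/MeV = 8.7332e-11 J
Per mole: 8.7332e-11 J × 6.022e23 mol⁻¹ = 5.2591e+13 J/mol

5.26e+10 kJ/mol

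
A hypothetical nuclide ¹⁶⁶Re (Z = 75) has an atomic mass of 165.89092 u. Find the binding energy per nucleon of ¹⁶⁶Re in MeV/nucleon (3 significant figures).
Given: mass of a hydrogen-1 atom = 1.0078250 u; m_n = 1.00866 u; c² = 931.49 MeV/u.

The nucleus contains 75 protons and 166 − 75 = 91 neutrons.
Σm = 75·m(¹H) + 91·m_n = 75.5868750 + 91.78806 = 167.3749350 u
Δm = 167.3749350 − 165.89092 = 1.4840150 u
Converting to energy: 1.4840150 u × 931.49 MeV/u = 1382.35 MeV
Dividing by A = 166 gives 8.327 MeV per nucleon.

8.33 MeV/nucleon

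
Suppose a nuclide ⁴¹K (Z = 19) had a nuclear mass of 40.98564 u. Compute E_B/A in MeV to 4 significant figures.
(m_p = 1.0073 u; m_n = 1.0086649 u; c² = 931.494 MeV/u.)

7.808 MeV/nucleon

Z = 19, so N = A − Z = 41 − 19 = 22.
Mass of separated nucleons = 19(1.0073) + 22(1.0086649) = 19.1387 + 22.1906278 = 41.3293278 u
Mass defect Δm = 41.3293278 − 40.98564 = 0.3436878 u
Converting to energy: 0.3436878 u × 931.494 MeV/u = 320.143 MeV
BE/A = 320.143 MeV / 41 = 7.808 MeV/nucleon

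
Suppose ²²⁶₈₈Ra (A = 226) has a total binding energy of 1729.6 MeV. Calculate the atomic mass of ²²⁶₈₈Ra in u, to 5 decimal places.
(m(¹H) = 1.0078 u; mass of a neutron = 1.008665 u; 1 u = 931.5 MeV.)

Mass defect = 1729.6 MeV / (931.5 MeV/u) = 1.8567901 u
Constituent mass = 88(1.0078) + 138(1.008665) = 227.882170 u
Atomic mass = 227.882170 − 1.8567901 = 226.0253799 u ≈ 226.02538 u (to 5 decimal places)

226.02538 u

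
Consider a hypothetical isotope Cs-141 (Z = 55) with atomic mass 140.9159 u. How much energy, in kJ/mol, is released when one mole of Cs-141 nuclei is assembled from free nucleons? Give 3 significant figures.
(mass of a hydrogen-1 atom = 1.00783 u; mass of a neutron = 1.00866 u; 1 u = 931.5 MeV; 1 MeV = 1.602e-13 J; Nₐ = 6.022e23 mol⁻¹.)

The nucleus contains 55 protons and 141 − 55 = 86 neutrons.
Mass of separated nucleons = 55(1.00783) + 86(1.00866) = 55.43065 + 86.74476 = 142.17541 u
Mass defect Δm = 142.17541 − 140.9159 = 1.25951 u
Binding energy = Δm·c² = 1.25951 × 931.5 MeV/u = 1173.23 MeV
Per nucleus in joules: 1173.23 MeV × 1.602e-13 J/MeV = 1.8795e-10 J
Per mole: 1.8795e-10 J × 6.022e23 mol⁻¹ = 1.1318e+14 J/mol

1.13e+11 kJ/mol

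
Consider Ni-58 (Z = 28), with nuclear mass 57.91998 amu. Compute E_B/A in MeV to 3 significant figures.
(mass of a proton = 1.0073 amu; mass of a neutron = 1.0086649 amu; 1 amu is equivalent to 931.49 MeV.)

8.74 MeV/nucleon

Σm = 28·m_p + 30·m_n = 28.2044 + 30.2599470 = 58.4643470 amu
Δm = 58.4643470 − 57.91998 = 0.5443670 amu
Converting to energy: 0.5443670 amu × 931.49 MeV/amu = 507.072 MeV
BE/A = 507.072 MeV / 58 = 8.743 MeV/nucleon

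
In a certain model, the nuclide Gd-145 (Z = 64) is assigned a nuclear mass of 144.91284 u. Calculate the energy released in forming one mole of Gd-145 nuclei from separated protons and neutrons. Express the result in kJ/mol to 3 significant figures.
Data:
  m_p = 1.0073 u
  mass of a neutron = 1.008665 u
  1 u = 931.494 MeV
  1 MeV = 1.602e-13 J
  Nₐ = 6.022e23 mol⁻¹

Total constituent mass: 64 × 1.0073 + 81 × 1.008665 = 146.169065 u
The mass defect is 146.169065 − 144.91284 = 1.256225 u.
E_B = 1.256225 × 931.494 = 1170.17 MeV
Per nucleus in joules: 1170.17 MeV × 1.602e-13 J/MeV = 1.8746e-10 J
Per mole: 1.8746e-10 J × 6.022e23 mol⁻¹ = 1.1289e+14 J/mol

1.13e+11 kJ/mol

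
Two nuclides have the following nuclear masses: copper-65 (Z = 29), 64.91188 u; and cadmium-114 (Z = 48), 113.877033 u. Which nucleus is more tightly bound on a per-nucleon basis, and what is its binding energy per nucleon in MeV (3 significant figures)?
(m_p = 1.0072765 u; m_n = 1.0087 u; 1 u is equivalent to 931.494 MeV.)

copper-65; 8.78 MeV/nucleon

copper-65: Σm = 29(1.0072765) + 36(1.0087) = 65.5242185 u; Δm = 0.6123385 u; E_B = 570.39 MeV; E_B/A = 8.775 MeV
cadmium-114: Σm = 48(1.0072765) + 66(1.0087) = 114.9234720 u; Δm = 1.0464390 u; E_B = 974.75 MeV; E_B/A = 8.550 MeV
copper-65 has the higher binding energy per nucleon, so it is the more tightly bound nucleus.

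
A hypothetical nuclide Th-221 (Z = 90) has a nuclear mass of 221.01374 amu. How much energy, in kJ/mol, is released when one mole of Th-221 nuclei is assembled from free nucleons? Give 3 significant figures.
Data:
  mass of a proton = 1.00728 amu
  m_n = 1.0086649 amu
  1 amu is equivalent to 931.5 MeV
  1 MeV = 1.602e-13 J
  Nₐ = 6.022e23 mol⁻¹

1.60e+11 kJ/mol

The nucleus contains 90 protons and 221 − 90 = 131 neutrons.
Σm = 90·m_p + 131·m_n = 90.65520 + 132.1351019 = 222.7903019 amu
The mass defect is 222.7903019 − 221.01374 = 1.7765619 amu.
E_B = 1.7765619 × 931.5 = 1654.87 MeV
Per nucleus in joules: 1654.87 MeV × 1.602e-13 J/MeV = 2.6511e-10 J
Per mole: 2.6511e-10 J × 6.022e23 mol⁻¹ = 1.5965e+14 J/mol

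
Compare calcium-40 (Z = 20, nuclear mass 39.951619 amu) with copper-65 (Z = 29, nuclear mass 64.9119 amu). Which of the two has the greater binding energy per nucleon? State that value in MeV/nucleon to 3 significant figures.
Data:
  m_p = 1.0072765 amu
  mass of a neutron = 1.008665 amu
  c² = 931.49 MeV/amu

calcium-40: Σm = 20(1.0072765) + 20(1.008665) = 40.3188300 amu; Δm = 0.3672110 amu; E_B = 342.05 MeV; E_B/A = 8.551 MeV
copper-65: Σm = 29(1.0072765) + 36(1.008665) = 65.5229585 amu; Δm = 0.6110585 amu; E_B = 569.19 MeV; E_B/A = 8.757 MeV
copper-65 has the higher binding energy per nucleon, so it is the more tightly bound nucleus.

copper-65; 8.76 MeV/nucleon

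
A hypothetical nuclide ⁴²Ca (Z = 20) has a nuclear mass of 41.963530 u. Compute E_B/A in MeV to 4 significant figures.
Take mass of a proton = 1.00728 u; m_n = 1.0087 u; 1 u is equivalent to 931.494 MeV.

Z = 20, so N = A − Z = 42 − 20 = 22.
Σm = 20·m_p + 22·m_n = 20.14560 + 22.1914 = 42.33700 u
Mass defect Δm = 42.33700 − 41.963530 = 0.373470 u
Binding energy = Δm·c² = 0.373470 × 931.494 MeV/u = 347.885 MeV
Dividing by A = 42 gives 8.283 MeV per nucleon.

8.283 MeV/nucleon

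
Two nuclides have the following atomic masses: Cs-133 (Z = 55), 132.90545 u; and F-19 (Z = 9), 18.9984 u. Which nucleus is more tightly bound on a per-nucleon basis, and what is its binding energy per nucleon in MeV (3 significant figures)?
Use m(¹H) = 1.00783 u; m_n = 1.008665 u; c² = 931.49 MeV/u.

Cs-133: Σm = 55(1.00783) + 78(1.008665) = 134.106520 u; Δm = 1.201070 u; E_B = 1118.8 MeV; E_B/A = 8.412 MeV
F-19: Σm = 9(1.00783) + 10(1.008665) = 19.157120 u; Δm = 0.158720 u; E_B = 147.846 MeV; E_B/A = 7.781 MeV
Cs-133 has the higher binding energy per nucleon, so it is the more tightly bound nucleus.

Cs-133; 8.41 MeV/nucleon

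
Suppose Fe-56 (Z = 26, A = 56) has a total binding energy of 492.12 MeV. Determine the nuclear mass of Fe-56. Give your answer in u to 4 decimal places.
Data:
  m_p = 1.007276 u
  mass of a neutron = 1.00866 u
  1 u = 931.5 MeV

55.9207 u

Mass defect = 492.12 MeV / (931.5 MeV/u) = 0.528309 u
Constituent mass = 26(1.007276) + 30(1.00866) = 56.448976 u
Nuclear mass = 56.448976 − 0.528309 = 55.920667 u ≈ 55.9207 u (to 4 decimal places)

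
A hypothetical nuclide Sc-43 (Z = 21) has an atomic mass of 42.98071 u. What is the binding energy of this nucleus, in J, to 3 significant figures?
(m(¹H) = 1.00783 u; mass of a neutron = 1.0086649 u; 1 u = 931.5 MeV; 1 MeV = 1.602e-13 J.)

Mass of separated nucleons = 21(1.00783) + 22(1.0086649) = 21.16443 + 22.1906278 = 43.3550578 u
Mass defect Δm = 43.3550578 − 42.98071 = 0.3743478 u
Converting to energy: 0.3743478 u × 931.5 MeV/u = 348.705 MeV
In joules: 348.705 MeV × 1.602e-13 J/MeV = 5.5863e-11 J

5.59e-11 J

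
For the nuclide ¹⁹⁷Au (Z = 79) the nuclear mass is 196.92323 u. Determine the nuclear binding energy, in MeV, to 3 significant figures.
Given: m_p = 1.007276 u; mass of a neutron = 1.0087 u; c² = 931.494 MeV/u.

1560 MeV

Z = 79, so N = A − Z = 197 − 79 = 118.
Σm = 79·m_p + 118·m_n = 79.574804 + 119.0266 = 198.601404 u
Mass defect Δm = 198.601404 − 196.92323 = 1.678174 u
Binding energy = Δm·c² = 1.678174 × 931.494 MeV/u = 1563.21 MeV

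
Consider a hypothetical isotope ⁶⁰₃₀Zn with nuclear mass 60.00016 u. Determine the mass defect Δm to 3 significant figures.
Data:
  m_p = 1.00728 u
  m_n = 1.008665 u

0.478 u

Σm = 30·m_p + 30·m_n = 30.21840 + 30.259950 = 60.478350 u
The mass defect is 60.478350 − 60.00016 = 0.478190 u.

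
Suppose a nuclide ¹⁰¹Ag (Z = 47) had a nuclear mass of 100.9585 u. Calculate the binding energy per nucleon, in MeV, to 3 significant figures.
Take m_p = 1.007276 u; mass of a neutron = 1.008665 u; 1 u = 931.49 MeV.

Z = 47, so N = A − Z = 101 − 47 = 54.
Mass of separated nucleons = 47(1.007276) + 54(1.008665) = 47.341972 + 54.467910 = 101.809882 u
Δm = 101.809882 − 100.9585 = 0.851382 u
Binding energy = Δm·c² = 0.851382 × 931.49 MeV/u = 793.054 MeV
BE/A = 793.054 MeV / 101 = 7.852 MeV/nucleon

7.85 MeV/nucleon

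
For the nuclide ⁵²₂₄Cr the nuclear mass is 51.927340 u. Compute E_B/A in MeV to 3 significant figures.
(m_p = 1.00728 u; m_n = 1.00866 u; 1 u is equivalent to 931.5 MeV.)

8.78 MeV/nucleon

Total constituent mass: 24 × 1.00728 + 28 × 1.00866 = 52.41720 u
Δm = 52.41720 − 51.927340 = 0.489860 u
Binding energy = Δm·c² = 0.489860 × 931.5 MeV/u = 456.305 MeV
Per nucleon: 456.305 / 52 = 8.775 MeV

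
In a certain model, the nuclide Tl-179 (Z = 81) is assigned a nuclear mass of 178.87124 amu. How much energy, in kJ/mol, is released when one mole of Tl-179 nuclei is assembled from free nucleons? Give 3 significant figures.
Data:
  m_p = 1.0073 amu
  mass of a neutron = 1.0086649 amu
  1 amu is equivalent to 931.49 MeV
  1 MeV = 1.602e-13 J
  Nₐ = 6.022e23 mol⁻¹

Mass of separated nucleons = 81(1.0073) + 98(1.0086649) = 81.5913 + 98.8491602 = 180.4404602 amu
The mass defect is 180.4404602 − 178.87124 = 1.5692202 amu.
Binding energy = Δm·c² = 1.5692202 × 931.49 MeV/amu = 1461.71 MeV
Per nucleus in joules: 1461.71 MeV × 1.602e-13 J/MeV = 2.3417e-10 J
Per mole: 2.3417e-10 J × 6.022e23 mol⁻¹ = 1.4102e+14 J/mol

1.41e+11 kJ/mol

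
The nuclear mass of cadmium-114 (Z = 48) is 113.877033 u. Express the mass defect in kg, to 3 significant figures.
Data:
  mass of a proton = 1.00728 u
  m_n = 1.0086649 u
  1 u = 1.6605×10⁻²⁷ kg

The nucleus contains 48 protons and 114 − 48 = 66 neutrons.
Total constituent mass: 48 × 1.00728 + 66 × 1.0086649 = 114.9213234 u
The mass defect is 114.9213234 − 113.877033 = 1.0442904 u.
In SI units: 1.0442904 u × 1.6605×10⁻²⁷ kg/u = 1.7340e-27 kg

1.73e-27 kg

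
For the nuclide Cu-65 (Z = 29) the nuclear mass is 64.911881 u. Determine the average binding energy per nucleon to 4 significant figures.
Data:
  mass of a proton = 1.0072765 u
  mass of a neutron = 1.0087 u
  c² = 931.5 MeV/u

Total constituent mass: 29 × 1.0072765 + 36 × 1.0087 = 65.5242185 u
The mass defect is 65.5242185 − 64.911881 = 0.6123375 u.
E_B = 0.6123375 × 931.5 = 570.392 MeV
Per nucleon: 570.392 / 65 = 8.775 MeV

8.775 MeV/nucleon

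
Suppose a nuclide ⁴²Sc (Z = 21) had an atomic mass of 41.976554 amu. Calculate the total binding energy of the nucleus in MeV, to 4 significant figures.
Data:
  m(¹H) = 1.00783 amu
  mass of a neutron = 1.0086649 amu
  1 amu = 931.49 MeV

344.5 MeV

Mass of separated nucleons = 21(1.00783) + 21(1.0086649) = 21.16443 + 21.1819629 = 42.3463929 amu
Δm = 42.3463929 − 41.976554 = 0.3698389 amu
Binding energy = Δm·c² = 0.3698389 × 931.49 MeV/amu = 344.501 MeV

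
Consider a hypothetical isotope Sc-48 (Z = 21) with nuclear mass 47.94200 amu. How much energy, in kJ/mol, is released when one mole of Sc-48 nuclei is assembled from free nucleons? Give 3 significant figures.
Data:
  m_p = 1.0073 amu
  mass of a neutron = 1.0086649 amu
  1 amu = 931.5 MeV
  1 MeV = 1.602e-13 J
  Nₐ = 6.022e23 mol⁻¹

With 21 protons and 27 neutrons (A = 48):
Σm = 21·m_p + 27·m_n = 21.1533 + 27.2339523 = 48.3872523 amu
The mass defect is 48.3872523 − 47.94200 = 0.4452523 amu.
E_B = 0.4452523 × 931.5 = 414.753 MeV
Per nucleus in joules: 414.753 MeV × 1.602e-13 J/MeV = 6.6443e-11 J
Per mole: 6.6443e-11 J × 6.022e23 mol⁻¹ = 4.0012e+13 J/mol

4.00e+10 kJ/mol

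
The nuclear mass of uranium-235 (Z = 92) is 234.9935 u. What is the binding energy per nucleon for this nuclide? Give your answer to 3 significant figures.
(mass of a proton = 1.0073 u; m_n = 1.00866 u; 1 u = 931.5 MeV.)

Z = 92, so N = A − Z = 235 − 92 = 143.
Total constituent mass: 92 × 1.0073 + 143 × 1.00866 = 236.90998 u
The mass defect is 236.90998 − 234.9935 = 1.91648 u.
Converting to energy: 1.91648 u × 931.5 MeV/u = 1785.20 MeV
BE/A = 1785.20 MeV / 235 = 7.597 MeV/nucleon

7.60 MeV/nucleon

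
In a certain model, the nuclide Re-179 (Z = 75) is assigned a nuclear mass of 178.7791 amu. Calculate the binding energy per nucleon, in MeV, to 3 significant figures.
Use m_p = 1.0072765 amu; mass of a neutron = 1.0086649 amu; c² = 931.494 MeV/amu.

Mass of separated nucleons = 75(1.0072765) + 104(1.0086649) = 75.5457375 + 104.9011496 = 180.4468871 amu
Δm = 180.4468871 − 178.7791 = 1.6677871 amu
E_B = 1.6677871 × 931.494 = 1553.53 MeV
Per nucleon: 1553.53 / 179 = 8.679 MeV

8.68 MeV/nucleon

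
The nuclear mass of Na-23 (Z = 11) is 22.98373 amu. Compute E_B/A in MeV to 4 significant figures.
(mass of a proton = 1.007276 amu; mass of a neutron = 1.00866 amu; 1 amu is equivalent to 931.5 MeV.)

Z = 11, so N = A − Z = 23 − 11 = 12.
Total constituent mass: 11 × 1.007276 + 12 × 1.00866 = 23.183956 amu
Mass defect Δm = 23.183956 − 22.98373 = 0.200226 amu
E_B = 0.200226 × 931.5 = 186.511 MeV
BE/A = 186.511 MeV / 23 = 8.109 MeV/nucleon

8.109 MeV/nucleon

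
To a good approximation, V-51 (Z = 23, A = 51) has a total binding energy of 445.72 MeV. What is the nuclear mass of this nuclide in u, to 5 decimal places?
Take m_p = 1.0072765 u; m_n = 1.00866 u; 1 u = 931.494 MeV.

50.93134 u

Mass defect = 445.72 MeV / (931.494 MeV/u) = 0.4785001 u
Constituent mass = 23(1.0072765) + 28(1.00866) = 51.4098395 u
Nuclear mass = 51.4098395 − 0.4785001 = 50.9313394 u ≈ 50.93134 u (to 5 decimal places)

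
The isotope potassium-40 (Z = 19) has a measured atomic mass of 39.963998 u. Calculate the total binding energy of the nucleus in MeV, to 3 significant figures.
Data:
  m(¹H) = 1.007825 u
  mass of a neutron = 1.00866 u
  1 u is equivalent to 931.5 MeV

341 MeV

The nucleus contains 19 protons and 40 − 19 = 21 neutrons.
Mass of separated nucleons = 19(1.007825) + 21(1.00866) = 19.148675 + 21.18186 = 40.330535 u
The mass defect is 40.330535 − 39.963998 = 0.366537 u.
Converting to energy: 0.366537 u × 931.5 MeV/u = 341.429 MeV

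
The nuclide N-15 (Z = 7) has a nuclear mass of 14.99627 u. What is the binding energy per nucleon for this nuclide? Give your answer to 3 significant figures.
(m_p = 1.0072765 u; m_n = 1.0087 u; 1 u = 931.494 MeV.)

7.72 MeV/nucleon

The nucleus contains 7 protons and 15 − 7 = 8 neutrons.
Total constituent mass: 7 × 1.0072765 + 8 × 1.0087 = 15.1205355 u
The mass defect is 15.1205355 − 14.99627 = 0.1242655 u.
E_B = 0.1242655 × 931.494 = 115.753 MeV
BE/A = 115.753 MeV / 15 = 7.717 MeV/nucleon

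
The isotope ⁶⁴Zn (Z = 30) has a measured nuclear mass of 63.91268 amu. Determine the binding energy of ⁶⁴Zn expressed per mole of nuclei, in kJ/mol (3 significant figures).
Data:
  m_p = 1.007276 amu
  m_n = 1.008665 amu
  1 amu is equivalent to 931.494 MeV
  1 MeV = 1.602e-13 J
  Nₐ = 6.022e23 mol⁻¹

Z = 30, so N = A − Z = 64 − 30 = 34.
Total constituent mass: 30 × 1.007276 + 34 × 1.008665 = 64.512890 amu
Mass defect Δm = 64.512890 − 63.91268 = 0.600210 amu
Binding energy = Δm·c² = 0.600210 × 931.494 MeV/amu = 559.092 MeV
Per nucleus in joules: 559.092 MeV × 1.602e-13 J/MeV = 8.9567e-11 J
Per mole: 8.9567e-11 J × 6.022e23 mol⁻¹ = 5.3937e+13 J/mol

5.39e+10 kJ/mol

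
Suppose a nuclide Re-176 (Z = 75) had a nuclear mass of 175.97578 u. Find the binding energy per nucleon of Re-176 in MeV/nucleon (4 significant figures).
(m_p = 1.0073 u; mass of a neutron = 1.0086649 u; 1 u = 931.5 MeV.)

Z = 75, so N = A − Z = 176 − 75 = 101.
Σm = 75·m_p + 101·m_n = 75.5475 + 101.8751549 = 177.4226549 u
The mass defect is 177.4226549 − 175.97578 = 1.4468749 u.
E_B = 1.4468749 × 931.5 = 1347.76 MeV
Per nucleon: 1347.76 / 176 = 7.658 MeV

7.658 MeV/nucleon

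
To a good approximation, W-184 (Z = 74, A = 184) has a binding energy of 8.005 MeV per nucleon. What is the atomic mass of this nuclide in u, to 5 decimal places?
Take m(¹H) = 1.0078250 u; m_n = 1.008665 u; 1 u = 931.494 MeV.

Total binding energy = 184 × 8.005 = 1472.920 MeV
Mass defect = 1472.920 MeV / (931.494 MeV/u) = 1.5812448 u
Constituent mass = 74(1.0078250) + 110(1.008665) = 185.5322000 u
Atomic mass = 185.5322000 − 1.5812448 = 183.9509552 u ≈ 183.95096 u (to 5 decimal places)

183.95096 u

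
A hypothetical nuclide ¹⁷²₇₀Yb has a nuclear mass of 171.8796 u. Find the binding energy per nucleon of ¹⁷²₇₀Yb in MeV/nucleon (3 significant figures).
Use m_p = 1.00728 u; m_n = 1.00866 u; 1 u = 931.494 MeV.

The nucleus contains 70 protons and 172 − 70 = 102 neutrons.
Mass of separated nucleons = 70(1.00728) + 102(1.00866) = 70.50960 + 102.88332 = 173.39292 u
The mass defect is 173.39292 − 171.8796 = 1.51332 u.
Binding energy = Δm·c² = 1.51332 × 931.494 MeV/u = 1409.65 MeV
Dividing by A = 172 gives 8.196 MeV per nucleon.

8.20 MeV/nucleon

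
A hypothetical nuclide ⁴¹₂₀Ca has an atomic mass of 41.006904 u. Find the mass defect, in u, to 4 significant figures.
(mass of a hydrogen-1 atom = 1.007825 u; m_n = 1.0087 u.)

The nucleus contains 20 protons and 41 − 20 = 21 neutrons.
Mass of separated nucleons = 20(1.007825) + 21(1.0087) = 20.156500 + 21.1827 = 41.339200 u
Mass defect Δm = 41.339200 − 41.006904 = 0.332296 u

0.3323 u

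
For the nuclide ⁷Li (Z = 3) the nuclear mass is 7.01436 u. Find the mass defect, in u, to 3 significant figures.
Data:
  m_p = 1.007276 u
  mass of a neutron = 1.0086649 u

With 3 protons and 4 neutrons (A = 7):
Total constituent mass: 3 × 1.007276 + 4 × 1.0086649 = 7.0564876 u
The mass defect is 7.0564876 − 7.01436 = 0.0421276 u.

0.0421 u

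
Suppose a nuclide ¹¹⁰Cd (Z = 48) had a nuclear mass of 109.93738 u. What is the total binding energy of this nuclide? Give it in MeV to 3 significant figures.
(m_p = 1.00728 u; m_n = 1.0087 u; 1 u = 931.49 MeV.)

The nucleus contains 48 protons and 110 − 48 = 62 neutrons.
Total constituent mass: 48 × 1.00728 + 62 × 1.0087 = 110.88884 u
The mass defect is 110.88884 − 109.93738 = 0.95146 u.
Converting to energy: 0.95146 u × 931.49 MeV/u = 886.275 MeV

886 MeV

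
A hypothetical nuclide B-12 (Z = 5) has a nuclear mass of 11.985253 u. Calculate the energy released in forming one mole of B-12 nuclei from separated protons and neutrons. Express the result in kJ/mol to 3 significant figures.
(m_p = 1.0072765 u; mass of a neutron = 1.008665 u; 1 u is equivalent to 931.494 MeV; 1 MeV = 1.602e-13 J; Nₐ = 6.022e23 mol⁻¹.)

Mass of separated nucleons = 5(1.0072765) + 7(1.008665) = 5.0363825 + 7.060655 = 12.0970375 u
Mass defect Δm = 12.0970375 − 11.985253 = 0.1117845 u
Binding energy = Δm·c² = 0.1117845 × 931.494 MeV/u = 104.127 MeV
Per nucleus in joules: 104.127 MeV × 1.602e-13 J/MeV = 1.6681e-11 J
Per mole: 1.6681e-11 J × 6.022e23 mol⁻¹ = 1.0045e+13 J/mol

1.00e+10 kJ/mol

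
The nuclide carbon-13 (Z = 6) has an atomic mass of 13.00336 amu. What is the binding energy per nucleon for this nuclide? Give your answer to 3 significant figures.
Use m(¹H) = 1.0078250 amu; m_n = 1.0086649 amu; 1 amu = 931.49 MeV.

7.47 MeV/nucleon

Total constituent mass: 6 × 1.0078250 + 7 × 1.0086649 = 13.1076043 amu
The mass defect is 13.1076043 − 13.00336 = 0.1042443 amu.
E_B = 0.1042443 × 931.49 = 97.1025 MeV
Per nucleon: 97.1025 / 13 = 7.469 MeV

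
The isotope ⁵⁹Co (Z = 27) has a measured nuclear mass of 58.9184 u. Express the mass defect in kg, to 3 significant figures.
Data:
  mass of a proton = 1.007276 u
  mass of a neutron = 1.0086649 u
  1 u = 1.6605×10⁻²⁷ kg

9.22e-28 kg

Σm = 27·m_p + 32·m_n = 27.196452 + 32.2772768 = 59.4737288 u
Δm = 59.4737288 − 58.9184 = 0.5553288 u
In SI units: 0.5553288 u × 1.6605×10⁻²⁷ kg/u = 9.2212e-28 kg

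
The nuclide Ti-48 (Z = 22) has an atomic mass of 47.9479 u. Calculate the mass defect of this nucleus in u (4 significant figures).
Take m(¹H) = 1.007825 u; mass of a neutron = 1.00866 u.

0.4494 u

With 22 protons and 26 neutrons (A = 48):
Mass of separated nucleons = 22(1.007825) + 26(1.00866) = 22.172150 + 26.22516 = 48.397310 u
The mass defect is 48.397310 − 47.9479 = 0.449410 u.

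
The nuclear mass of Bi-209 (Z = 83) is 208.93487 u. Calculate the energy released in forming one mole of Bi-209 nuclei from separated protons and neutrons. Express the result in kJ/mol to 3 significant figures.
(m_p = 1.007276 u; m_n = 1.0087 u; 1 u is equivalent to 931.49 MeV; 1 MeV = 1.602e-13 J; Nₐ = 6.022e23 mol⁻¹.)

1.59e+11 kJ/mol

Σm = 83·m_p + 126·m_n = 83.603908 + 127.0962 = 210.700108 u
The mass defect is 210.700108 − 208.93487 = 1.765238 u.
Binding energy = Δm·c² = 1.765238 × 931.49 MeV/u = 1644.30 MeV
Per nucleus in joules: 1644.30 MeV × 1.602e-13 J/MeV = 2.6342e-10 J
Per mole: 2.6342e-10 J × 6.022e23 mol⁻¹ = 1.5863e+14 J/mol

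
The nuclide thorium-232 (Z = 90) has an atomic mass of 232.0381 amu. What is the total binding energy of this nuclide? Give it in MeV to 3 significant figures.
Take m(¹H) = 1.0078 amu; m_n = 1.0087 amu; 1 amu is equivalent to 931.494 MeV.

1770 MeV

The nucleus contains 90 protons and 232 − 90 = 142 neutrons.
Total constituent mass: 90 × 1.0078 + 142 × 1.0087 = 233.9374 amu
Δm = 233.9374 − 232.0381 = 1.8993 amu
E_B = 1.8993 × 931.494 = 1769.19 MeV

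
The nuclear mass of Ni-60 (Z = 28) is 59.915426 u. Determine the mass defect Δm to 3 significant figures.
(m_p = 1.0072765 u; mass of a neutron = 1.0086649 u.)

Total constituent mass: 28 × 1.0072765 + 32 × 1.0086649 = 60.4810188 u
Δm = 60.4810188 − 59.915426 = 0.5655928 u

0.566 u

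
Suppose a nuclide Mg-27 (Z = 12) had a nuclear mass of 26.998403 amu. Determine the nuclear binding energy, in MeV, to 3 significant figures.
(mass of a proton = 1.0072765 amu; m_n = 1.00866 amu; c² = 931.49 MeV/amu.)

204 MeV

Z = 12, so N = A − Z = 27 − 12 = 15.
Total constituent mass: 12 × 1.0072765 + 15 × 1.00866 = 27.2172180 amu
The mass defect is 27.2172180 − 26.998403 = 0.2188150 amu.
Converting to energy: 0.2188150 amu × 931.49 MeV/amu = 203.824 MeV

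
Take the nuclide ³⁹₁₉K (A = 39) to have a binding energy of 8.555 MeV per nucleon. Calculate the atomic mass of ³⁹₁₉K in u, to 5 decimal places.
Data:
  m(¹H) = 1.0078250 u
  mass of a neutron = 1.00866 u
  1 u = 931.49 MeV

38.96369 u

Total binding energy = 39 × 8.555 = 333.645 MeV
Mass defect = 333.645 MeV / (931.49 MeV/u) = 0.3581842 u
Constituent mass = 19(1.0078250) + 20(1.00866) = 39.3218750 u
Atomic mass = 39.3218750 − 0.3581842 = 38.9636908 u ≈ 38.96369 u (to 5 decimal places)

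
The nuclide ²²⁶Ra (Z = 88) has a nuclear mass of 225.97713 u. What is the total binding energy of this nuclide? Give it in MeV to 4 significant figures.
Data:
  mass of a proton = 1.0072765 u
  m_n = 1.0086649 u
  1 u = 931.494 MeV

Total constituent mass: 88 × 1.0072765 + 138 × 1.0086649 = 227.8360882 u
Mass defect Δm = 227.8360882 − 225.97713 = 1.8589582 u
Converting to energy: 1.8589582 u × 931.494 MeV/u = 1731.61 MeV

1732 MeV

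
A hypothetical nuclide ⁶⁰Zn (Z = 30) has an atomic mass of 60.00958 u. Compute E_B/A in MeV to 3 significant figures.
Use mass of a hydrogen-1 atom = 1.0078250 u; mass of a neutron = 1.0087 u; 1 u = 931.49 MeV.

Total constituent mass: 30 × 1.0078250 + 30 × 1.0087 = 60.4957500 u
Mass defect Δm = 60.4957500 − 60.00958 = 0.4861700 u
E_B = 0.4861700 × 931.49 = 452.862 MeV
BE/A = 452.862 MeV / 60 = 7.548 MeV/nucleon

7.55 MeV/nucleon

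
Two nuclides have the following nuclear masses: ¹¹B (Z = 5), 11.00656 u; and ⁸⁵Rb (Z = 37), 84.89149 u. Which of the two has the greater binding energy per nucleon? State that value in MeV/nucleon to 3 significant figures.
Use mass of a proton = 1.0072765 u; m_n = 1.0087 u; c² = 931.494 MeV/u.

⁸⁵Rb; 8.72 MeV/nucleon

¹¹B: Σm = 5(1.0072765) + 6(1.0087) = 11.0885825 u; Δm = 0.0820225 u; E_B = 76.403 MeV; E_B/A = 6.946 MeV
⁸⁵Rb: Σm = 37(1.0072765) + 48(1.0087) = 85.6868305 u; Δm = 0.7953405 u; E_B = 740.85 MeV; E_B/A = 8.716 MeV
⁸⁵Rb has the higher binding energy per nucleon, so it is the more tightly bound nucleus.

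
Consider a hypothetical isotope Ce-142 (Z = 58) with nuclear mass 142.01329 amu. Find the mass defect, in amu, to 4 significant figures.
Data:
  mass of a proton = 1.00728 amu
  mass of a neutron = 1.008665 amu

Total constituent mass: 58 × 1.00728 + 84 × 1.008665 = 143.150100 amu
Δm = 143.150100 − 142.01329 = 1.136810 amu

1.137 amu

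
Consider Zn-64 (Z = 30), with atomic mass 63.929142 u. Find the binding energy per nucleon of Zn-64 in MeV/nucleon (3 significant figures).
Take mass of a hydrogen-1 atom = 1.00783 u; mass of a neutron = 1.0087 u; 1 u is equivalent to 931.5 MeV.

Mass of separated nucleons = 30(1.00783) + 34(1.0087) = 30.23490 + 34.2958 = 64.53070 u
Δm = 64.53070 − 63.929142 = 0.601558 u
Binding energy = Δm·c² = 0.601558 × 931.5 MeV/u = 560.351 MeV
Dividing by A = 64 gives 8.755 MeV per nucleon.

8.76 MeV/nucleon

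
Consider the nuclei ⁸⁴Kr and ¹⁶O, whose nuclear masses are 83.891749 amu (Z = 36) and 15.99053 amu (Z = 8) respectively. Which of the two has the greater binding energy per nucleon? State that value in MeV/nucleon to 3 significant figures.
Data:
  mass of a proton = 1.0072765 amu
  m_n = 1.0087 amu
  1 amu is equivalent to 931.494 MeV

⁸⁴Kr: Σm = 36(1.0072765) + 48(1.0087) = 84.6795540 amu; Δm = 0.7878050 amu; E_B = 733.84 MeV; E_B/A = 8.736 MeV
¹⁶O: Σm = 8(1.0072765) + 8(1.0087) = 16.1278120 amu; Δm = 0.1372820 amu; E_B = 127.877 MeV; E_B/A = 7.992 MeV
⁸⁴Kr has the higher binding energy per nucleon, so it is the more tightly bound nucleus.

⁸⁴Kr; 8.74 MeV/nucleon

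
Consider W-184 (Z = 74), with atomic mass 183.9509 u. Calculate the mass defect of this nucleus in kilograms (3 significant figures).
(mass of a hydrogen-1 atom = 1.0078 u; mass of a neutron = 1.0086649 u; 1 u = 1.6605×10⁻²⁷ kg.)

Z = 74, so N = A − Z = 184 − 74 = 110.
Mass of separated nucleons = 74(1.0078) + 110(1.0086649) = 74.5772 + 110.9531390 = 185.5303390 u
Δm = 185.5303390 − 183.9509 = 1.5794390 u
In SI units: 1.5794390 u × 1.6605×10⁻²⁷ kg/u = 2.6227e-27 kg

2.62e-27 kg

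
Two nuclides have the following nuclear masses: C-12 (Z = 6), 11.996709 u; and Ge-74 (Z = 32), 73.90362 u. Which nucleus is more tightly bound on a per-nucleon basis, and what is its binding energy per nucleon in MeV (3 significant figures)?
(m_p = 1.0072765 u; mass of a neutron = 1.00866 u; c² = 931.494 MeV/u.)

C-12: Σm = 6(1.0072765) + 6(1.00866) = 12.0956190 u; Δm = 0.0989100 u; E_B = 92.134 MeV; E_B/A = 7.678 MeV
Ge-74: Σm = 32(1.0072765) + 42(1.00866) = 74.5965680 u; Δm = 0.6929480 u; E_B = 645.48 MeV; E_B/A = 8.723 MeV
Ge-74 has the higher binding energy per nucleon, so it is the more tightly bound nucleus.

Ge-74; 8.72 MeV/nucleon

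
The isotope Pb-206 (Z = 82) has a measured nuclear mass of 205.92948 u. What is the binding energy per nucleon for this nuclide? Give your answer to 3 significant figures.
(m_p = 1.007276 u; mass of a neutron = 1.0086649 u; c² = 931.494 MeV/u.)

7.88 MeV/nucleon

Total constituent mass: 82 × 1.007276 + 124 × 1.0086649 = 207.6710796 u
Δm = 207.6710796 − 205.92948 = 1.7415996 u
Converting to energy: 1.7415996 u × 931.494 MeV/u = 1622.29 MeV
Dividing by A = 206 gives 7.875 MeV per nucleon.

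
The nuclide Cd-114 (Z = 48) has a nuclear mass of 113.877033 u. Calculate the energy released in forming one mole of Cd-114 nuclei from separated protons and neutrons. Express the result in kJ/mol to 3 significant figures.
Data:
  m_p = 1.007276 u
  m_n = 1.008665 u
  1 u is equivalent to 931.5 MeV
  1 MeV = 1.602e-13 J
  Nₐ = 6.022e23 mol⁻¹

The nucleus contains 48 protons and 114 − 48 = 66 neutrons.
Total constituent mass: 48 × 1.007276 + 66 × 1.008665 = 114.921138 u
The mass defect is 114.921138 − 113.877033 = 1.044105 u.
E_B = 1.044105 × 931.5 = 972.584 MeV
Per nucleus in joules: 972.584 MeV × 1.602e-13 J/MeV = 1.5581e-10 J
Per mole: 1.5581e-10 J × 6.022e23 mol⁻¹ = 9.3829e+13 J/mol

9.38e+10 kJ/mol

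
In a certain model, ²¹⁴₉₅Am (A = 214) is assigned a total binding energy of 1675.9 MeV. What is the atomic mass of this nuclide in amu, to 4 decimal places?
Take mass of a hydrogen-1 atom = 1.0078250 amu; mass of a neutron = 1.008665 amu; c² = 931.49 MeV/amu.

Mass defect = 1675.9 MeV / (931.49 MeV/amu) = 1.7991605 amu
Constituent mass = 95(1.0078250) + 119(1.008665) = 215.7745100 amu
Atomic mass = 215.7745100 − 1.7991605 = 213.9753495 amu ≈ 213.9753 amu (to 4 decimal places)

213.9753 amu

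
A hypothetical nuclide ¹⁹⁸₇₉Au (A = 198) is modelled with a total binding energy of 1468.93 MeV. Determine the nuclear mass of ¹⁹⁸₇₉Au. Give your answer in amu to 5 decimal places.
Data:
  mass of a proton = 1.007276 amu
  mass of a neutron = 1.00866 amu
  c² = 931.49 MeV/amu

198.02838 amu

Mass defect = 1468.93 MeV / (931.49 MeV/amu) = 1.5769681 amu
Constituent mass = 79(1.007276) + 119(1.00866) = 199.605344 amu
Nuclear mass = 199.605344 − 1.5769681 = 198.0283759 amu ≈ 198.02838 amu (to 5 decimal places)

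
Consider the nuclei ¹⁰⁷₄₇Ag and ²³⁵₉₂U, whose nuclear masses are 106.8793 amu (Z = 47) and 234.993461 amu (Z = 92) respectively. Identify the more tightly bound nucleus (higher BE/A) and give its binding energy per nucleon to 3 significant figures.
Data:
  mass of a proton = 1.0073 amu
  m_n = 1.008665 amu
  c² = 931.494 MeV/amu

¹⁰⁷₄₇Ag: Σm = 47(1.0073) + 60(1.008665) = 107.863000 amu; Δm = 0.983700 amu; E_B = 916.31 MeV; E_B/A = 8.564 MeV
²³⁵₉₂U: Σm = 92(1.0073) + 143(1.008665) = 236.910695 amu; Δm = 1.917234 amu; E_B = 1785.9 MeV; E_B/A = 7.600 MeV
¹⁰⁷₄₇Ag has the higher binding energy per nucleon, so it is the more tightly bound nucleus.

¹⁰⁷₄₇Ag; 8.56 MeV/nucleon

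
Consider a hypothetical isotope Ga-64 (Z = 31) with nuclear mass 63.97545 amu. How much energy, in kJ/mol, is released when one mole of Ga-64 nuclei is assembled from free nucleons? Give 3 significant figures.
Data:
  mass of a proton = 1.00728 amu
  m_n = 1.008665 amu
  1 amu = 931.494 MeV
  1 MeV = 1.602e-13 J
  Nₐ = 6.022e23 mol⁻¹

4.82e+10 kJ/mol

Σm = 31·m_p + 33·m_n = 31.22568 + 33.285945 = 64.511625 amu
The mass defect is 64.511625 − 63.97545 = 0.536175 amu.
Binding energy = Δm·c² = 0.536175 × 931.494 MeV/amu = 499.444 MeV
Per nucleus in joules: 499.444 MeV × 1.602e-13 J/MeV = 8.0011e-11 J
Per mole: 8.0011e-11 J × 6.022e23 mol⁻¹ = 4.8183e+13 J/mol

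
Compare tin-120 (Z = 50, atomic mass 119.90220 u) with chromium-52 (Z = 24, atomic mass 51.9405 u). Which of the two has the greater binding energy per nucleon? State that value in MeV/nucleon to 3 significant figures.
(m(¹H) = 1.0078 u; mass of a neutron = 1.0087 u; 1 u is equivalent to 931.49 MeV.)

chromium-52; 8.78 MeV/nucleon

tin-120: Σm = 50(1.0078) + 70(1.0087) = 120.9990 u; Δm = 1.09680 u; E_B = 1021.7 MeV; E_B/A = 8.514 MeV
chromium-52: Σm = 24(1.0078) + 28(1.0087) = 52.4308 u; Δm = 0.4903 u; E_B = 456.71 MeV; E_B/A = 8.783 MeV
chromium-52 has the higher binding energy per nucleon, so it is the more tightly bound nucleus.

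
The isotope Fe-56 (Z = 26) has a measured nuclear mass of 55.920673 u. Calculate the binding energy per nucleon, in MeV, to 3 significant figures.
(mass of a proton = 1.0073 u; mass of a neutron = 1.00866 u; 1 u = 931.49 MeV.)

Mass of separated nucleons = 26(1.0073) + 30(1.00866) = 26.1898 + 30.25980 = 56.44960 u
Mass defect Δm = 56.44960 − 55.920673 = 0.528927 u
E_B = 0.528927 × 931.49 = 492.690 MeV
Per nucleon: 492.690 / 56 = 8.798 MeV

8.80 MeV/nucleon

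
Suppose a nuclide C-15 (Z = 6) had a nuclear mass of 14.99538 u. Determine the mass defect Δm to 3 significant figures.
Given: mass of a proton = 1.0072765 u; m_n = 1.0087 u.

Σm = 6·m_p + 9·m_n = 6.0436590 + 9.0783 = 15.1219590 u
The mass defect is 15.1219590 − 14.99538 = 0.1265790 u.

0.127 u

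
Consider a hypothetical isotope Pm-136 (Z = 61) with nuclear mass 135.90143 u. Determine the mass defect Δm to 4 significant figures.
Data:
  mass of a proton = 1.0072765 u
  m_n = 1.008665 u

Z = 61, so N = A − Z = 136 − 61 = 75.
Σm = 61·m_p + 75·m_n = 61.4438665 + 75.649875 = 137.0937415 u
Δm = 137.0937415 − 135.90143 = 1.1923115 u

1.192 u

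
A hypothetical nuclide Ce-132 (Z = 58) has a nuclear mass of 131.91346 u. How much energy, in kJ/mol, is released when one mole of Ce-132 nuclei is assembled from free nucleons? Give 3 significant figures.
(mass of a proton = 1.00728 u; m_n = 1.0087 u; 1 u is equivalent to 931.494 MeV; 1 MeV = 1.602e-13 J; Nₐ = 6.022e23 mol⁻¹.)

1.04e+11 kJ/mol

Total constituent mass: 58 × 1.00728 + 74 × 1.0087 = 133.06604 u
Δm = 133.06604 − 131.91346 = 1.15258 u
E_B = 1.15258 × 931.494 = 1073.62 MeV
Per nucleus in joules: 1073.62 MeV × 1.602e-13 J/MeV = 1.7199e-10 J
Per mole: 1.7199e-10 J × 6.022e23 mol⁻¹ = 1.0357e+14 J/mol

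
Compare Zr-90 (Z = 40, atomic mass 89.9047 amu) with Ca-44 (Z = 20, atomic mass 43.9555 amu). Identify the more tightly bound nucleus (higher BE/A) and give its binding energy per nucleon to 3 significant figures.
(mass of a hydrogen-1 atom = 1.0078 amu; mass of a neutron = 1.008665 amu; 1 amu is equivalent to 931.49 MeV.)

Zr-90: Σm = 40(1.0078) + 50(1.008665) = 90.745250 amu; Δm = 0.840550 amu; E_B = 782.96 MeV; E_B/A = 8.700 MeV
Ca-44: Σm = 20(1.0078) + 24(1.008665) = 44.363960 amu; Δm = 0.408460 amu; E_B = 380.48 MeV; E_B/A = 8.647 MeV
Zr-90 has the higher binding energy per nucleon, so it is the more tightly bound nucleus.

Zr-90; 8.70 MeV/nucleon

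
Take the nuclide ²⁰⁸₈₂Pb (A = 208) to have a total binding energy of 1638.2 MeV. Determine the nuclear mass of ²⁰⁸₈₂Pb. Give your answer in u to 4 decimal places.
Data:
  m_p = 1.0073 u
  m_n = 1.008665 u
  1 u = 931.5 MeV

Mass defect = 1638.2 MeV / (931.5 MeV/u) = 1.758669 u
Constituent mass = 82(1.0073) + 126(1.008665) = 209.690390 u
Nuclear mass = 209.690390 − 1.758669 = 207.931721 u ≈ 207.9317 u (to 4 decimal places)

207.9317 u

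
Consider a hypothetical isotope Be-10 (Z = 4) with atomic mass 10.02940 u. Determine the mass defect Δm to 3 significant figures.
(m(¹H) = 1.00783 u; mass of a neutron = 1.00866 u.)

0.0539 u

Z = 4, so N = A − Z = 10 − 4 = 6.
Σm = 4·m(¹H) + 6·m_n = 4.03132 + 6.05196 = 10.08328 u
Mass defect Δm = 10.08328 − 10.02940 = 0.05388 u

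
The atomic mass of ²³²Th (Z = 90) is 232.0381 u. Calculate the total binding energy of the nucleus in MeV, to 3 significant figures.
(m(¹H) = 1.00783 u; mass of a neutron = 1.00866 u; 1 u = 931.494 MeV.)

Z = 90, so N = A − Z = 232 − 90 = 142.
Total constituent mass: 90 × 1.00783 + 142 × 1.00866 = 233.93442 u
Δm = 233.93442 − 232.0381 = 1.89632 u
Binding energy = Δm·c² = 1.89632 × 931.494 MeV/u = 1766.41 MeV

1770 MeV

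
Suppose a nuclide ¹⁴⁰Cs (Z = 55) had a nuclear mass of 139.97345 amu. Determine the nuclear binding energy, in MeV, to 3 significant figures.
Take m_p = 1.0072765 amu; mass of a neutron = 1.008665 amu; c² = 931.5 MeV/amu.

Total constituent mass: 55 × 1.0072765 + 85 × 1.008665 = 141.1367325 amu
The mass defect is 141.1367325 − 139.97345 = 1.1632825 amu.
Converting to energy: 1.1632825 amu × 931.5 MeV/amu = 1083.60 MeV

1080 MeV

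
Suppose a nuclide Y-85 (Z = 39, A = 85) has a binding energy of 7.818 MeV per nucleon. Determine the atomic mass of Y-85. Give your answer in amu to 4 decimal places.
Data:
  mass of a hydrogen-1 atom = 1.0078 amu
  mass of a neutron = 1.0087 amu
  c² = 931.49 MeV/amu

Total binding energy = 85 × 7.818 = 664.530 MeV
Mass defect = 664.530 MeV / (931.49 MeV/amu) = 0.713405 amu
Constituent mass = 39(1.0078) + 46(1.0087) = 85.7044 amu
Atomic mass = 85.7044 − 0.713405 = 84.990995 amu ≈ 84.9910 amu (to 4 decimal places)

84.9910 amu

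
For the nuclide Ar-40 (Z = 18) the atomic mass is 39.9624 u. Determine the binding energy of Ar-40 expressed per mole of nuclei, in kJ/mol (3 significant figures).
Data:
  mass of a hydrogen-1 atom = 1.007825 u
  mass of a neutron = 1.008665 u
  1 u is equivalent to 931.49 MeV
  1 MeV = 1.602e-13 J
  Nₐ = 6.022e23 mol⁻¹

3.32e+10 kJ/mol

With 18 protons and 22 neutrons (A = 40):
Σm = 18·m(¹H) + 22·m_n = 18.140850 + 22.190630 = 40.331480 u
The mass defect is 40.331480 − 39.9624 = 0.369080 u.
E_B = 0.369080 × 931.49 = 343.794 MeV
Per nucleus in joules: 343.794 MeV × 1.602e-13 J/MeV = 5.5076e-11 J
Per mole: 5.5076e-11 J × 6.022e23 mol⁻¹ = 3.3167e+13 J/mol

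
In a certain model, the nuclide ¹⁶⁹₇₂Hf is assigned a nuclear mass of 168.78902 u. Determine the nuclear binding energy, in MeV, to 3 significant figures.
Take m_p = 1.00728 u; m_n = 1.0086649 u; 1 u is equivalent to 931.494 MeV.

1470 MeV

Total constituent mass: 72 × 1.00728 + 97 × 1.0086649 = 170.3646553 u
Mass defect Δm = 170.3646553 − 168.78902 = 1.5756353 u
E_B = 1.5756353 × 931.494 = 1467.69 MeV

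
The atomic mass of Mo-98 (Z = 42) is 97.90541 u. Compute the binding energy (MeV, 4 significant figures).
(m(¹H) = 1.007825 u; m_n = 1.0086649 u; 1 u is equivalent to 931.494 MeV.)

With 42 protons and 56 neutrons (A = 98):
Mass of separated nucleons = 42(1.007825) + 56(1.0086649) = 42.328650 + 56.4852344 = 98.8138844 u
Δm = 98.8138844 − 97.90541 = 0.9084744 u
Converting to energy: 0.9084744 u × 931.494 MeV/u = 846.238 MeV

846.2 MeV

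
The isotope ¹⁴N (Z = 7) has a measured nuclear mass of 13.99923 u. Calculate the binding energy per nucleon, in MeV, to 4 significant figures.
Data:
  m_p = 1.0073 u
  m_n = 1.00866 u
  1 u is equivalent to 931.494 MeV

The nucleus contains 7 protons and 14 − 7 = 7 neutrons.
Total constituent mass: 7 × 1.0073 + 7 × 1.00866 = 14.11172 u
Mass defect Δm = 14.11172 − 13.99923 = 0.11249 u
Binding energy = Δm·c² = 0.11249 × 931.494 MeV/u = 104.784 MeV
Dividing by A = 14 gives 7.485 MeV per nucleon.

7.485 MeV/nucleon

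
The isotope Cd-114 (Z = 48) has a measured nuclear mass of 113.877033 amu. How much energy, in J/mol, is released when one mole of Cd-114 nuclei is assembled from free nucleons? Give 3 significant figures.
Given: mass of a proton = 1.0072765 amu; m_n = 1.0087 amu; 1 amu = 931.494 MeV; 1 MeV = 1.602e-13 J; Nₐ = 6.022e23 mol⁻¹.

9.40e+13 J/mol

With 48 protons and 66 neutrons (A = 114):
Total constituent mass: 48 × 1.0072765 + 66 × 1.0087 = 114.9234720 amu
The mass defect is 114.9234720 − 113.877033 = 1.0464390 amu.
Converting to energy: 1.0464390 amu × 931.494 MeV/amu = 974.752 MeV
Per nucleus in joules: 974.752 MeV × 1.602e-13 J/MeV = 1.5616e-10 J
Per mole: 1.5616e-10 J × 6.022e23 mol⁻¹ = 9.4040e+13 J/mol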